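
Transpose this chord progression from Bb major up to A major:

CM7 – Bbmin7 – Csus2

BM7 Amin7 Bsus2

Bb major up to A major is a major seventh; each chord root moves by that interval while the quality stays the same.
CM7: root C up a major seventh → B, giving BM7.
Bbmin7: root Bb up a major seventh → A, giving Amin7.
Csus2: root C up a major seventh → B, giving Bsus2.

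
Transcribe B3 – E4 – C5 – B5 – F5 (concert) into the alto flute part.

E4 A4 F5 E6 Bb5

Written C4 sounds as G3 on the alto flute, so concert pitches are written a perfect fourth up.
B3 gives E4
E4 gives A4
C5 gives F5
B5 gives E6
F5 gives Bb5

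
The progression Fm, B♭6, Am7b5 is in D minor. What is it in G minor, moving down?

Bbm Eb6 Dm7b5

D minor down to G minor is a perfect fifth; each chord root moves by that interval while the quality stays the same.
Fm: root F down a perfect fifth → Bb, giving Bbm.
B♭6: root B♭ down a perfect fifth → Eb, giving Eb6.
Am7b5: root A down a perfect fifth → D, giving Dm7b5.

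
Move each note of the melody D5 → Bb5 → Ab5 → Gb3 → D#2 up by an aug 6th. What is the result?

D5 up an augmented sixth is B#5.
An augmented sixth up from Bb5 gives G#6.
Ab5 up an augmented sixth is F#6.
Gb3 up an augmented sixth is E4.
An augmented sixth up from D#2 gives B##2.

B#5 G#6 F#6 E4 B##2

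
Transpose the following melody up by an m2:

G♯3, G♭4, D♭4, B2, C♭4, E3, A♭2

G#3 gives A3
Gb4 gives Abb4
Db4 gives Ebb4
B2 gives C3
Cb4 gives Dbb4
E3 gives F3
Ab2 gives Bbb2

A3 Abb4 Ebb4 C3 Dbb4 F3 Bbb2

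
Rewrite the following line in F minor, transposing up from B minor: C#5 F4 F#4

G5 Cb5 C5

From B up to F is a diminished fifth; apply that to each pitch.
C#5 gives G5
F4 gives Cb5
F#4 gives C5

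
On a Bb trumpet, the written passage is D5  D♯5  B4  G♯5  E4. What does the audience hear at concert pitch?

The Bb trumpet sounds a major second below written, so transpose each written note down a major second.
D5 → C5
D#5 → C#5
B4 → A4
G#5 → F#5
E4 → D4

C5 C#5 A4 F#5 D4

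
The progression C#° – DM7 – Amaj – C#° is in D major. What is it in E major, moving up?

D#° EM7 Bmaj D#°

D major up to E major is a major second; each chord root moves by that interval while the quality stays the same.
C#°: root C# up a major second → D#, giving D#°.
DM7: root D up a major second → E, giving EM7.
Amaj: root A up a major second → B, giving Bmaj.
C#°: root C# up a major second → D#, giving D#°.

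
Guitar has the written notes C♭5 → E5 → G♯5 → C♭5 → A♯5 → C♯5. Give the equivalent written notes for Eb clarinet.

Ab3 C#4 E#4 Ab3 F##4 A#3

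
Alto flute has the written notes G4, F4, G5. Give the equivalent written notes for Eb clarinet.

First find concert pitch: the alto flute sounds a perfect fourth below written, so G4 F4 G5 sounds D4 C4 D5.
Then write for Eb clarinet: it sounds a minor third above written, so the part must be a minor third below concert.
D4 → B3
C4 → A3
D5 → B4

B3 A3 B4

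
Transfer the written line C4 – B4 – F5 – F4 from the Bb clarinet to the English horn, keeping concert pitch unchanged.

First find concert pitch: the Bb clarinet sounds a major second below written, so C4 B4 F5 F4 sounds Bb3 A4 Eb5 Eb4.
Then write for English horn: it sounds a perfect fifth below written, so the part must be a perfect fifth above concert.
Bb3 → F4
A4 → E5
Eb5 → Bb5
Eb4 → Bb4

F4 E5 Bb5 Bb4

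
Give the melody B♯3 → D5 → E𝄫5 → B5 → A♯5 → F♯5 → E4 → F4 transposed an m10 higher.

D#5 F6 Gbb6 D7 C#7 A6 G5 Ab5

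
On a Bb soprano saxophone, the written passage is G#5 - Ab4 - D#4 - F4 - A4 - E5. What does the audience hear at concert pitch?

F#5 Gb4 C#4 Eb4 G4 D5

Written C4 on the Bb soprano saxophone sounds as Bb3, a major second lower; apply that shift to every note.
G#5 to F#5
Ab4 to Gb4
D#4 to C#4
F4 to Eb4
A4 to G4
E5 to D5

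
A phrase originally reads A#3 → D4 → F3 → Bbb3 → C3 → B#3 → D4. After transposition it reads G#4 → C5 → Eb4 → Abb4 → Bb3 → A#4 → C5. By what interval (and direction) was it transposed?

up a minor seventh

Take the first pair: A#3 → G#4. A to G spans 7 letter names, so the interval is some kind of seventh.
A#3 to G#4 is 10 semitones, which makes it a minor seventh; the second version is higher, so the direction is up.
Checking another pair — D4 → C5 — gives the same interval.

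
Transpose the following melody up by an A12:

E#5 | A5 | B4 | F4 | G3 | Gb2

E#5 gives B##6
A5 gives E#7
B4 gives F##6
F4 gives C#6
G3 gives D#5
Gb2 gives D4

B##6 E#7 F##6 C#6 D#5 D4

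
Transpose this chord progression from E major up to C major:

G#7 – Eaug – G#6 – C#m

E7 Caug E6 Am

E major up to C major is a minor sixth; each chord root moves by that interval while the quality stays the same.
G#7: root G# up a minor sixth → E, giving E7.
Eaug: root E up a minor sixth → C, giving Caug.
G#6: root G# up a minor sixth → E, giving E6.
C#m: root C# up a minor sixth → A, giving Am.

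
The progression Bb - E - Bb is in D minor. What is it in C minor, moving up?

Ab D Ab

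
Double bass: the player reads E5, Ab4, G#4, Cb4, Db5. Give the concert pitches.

E4 Ab3 G#3 Cb3 Db4

The double bass sounds a perfect octave below written, so transpose each written note down a perfect octave.
E5 gives E4
Ab4 gives Ab3
G#4 gives G#3
Cb4 gives Cb3
Db5 gives Db4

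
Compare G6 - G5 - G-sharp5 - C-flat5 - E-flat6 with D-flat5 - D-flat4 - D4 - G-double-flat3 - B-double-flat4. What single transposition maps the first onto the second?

Take the first pair: G6 → Db5. G to D spans 11 letter names, so the interval is some kind of eleventh.
Db5 to G6 is 18 semitones, which makes it an augmented eleventh; the second version is lower, so the direction is down.
Checking another pair — Eb6 → Bbb4 — gives the same interval.

down an augmented eleventh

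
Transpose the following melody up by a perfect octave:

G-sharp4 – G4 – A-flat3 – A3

G#5 G5 Ab4 A4

A perfect octave up from G#4 gives G#5.
G4: an octave up reaches G, and 12 semitones makes it G5.
A perfect octave up from Ab3 gives Ab4.
A3: an octave up reaches A, and 12 semitones makes it A4.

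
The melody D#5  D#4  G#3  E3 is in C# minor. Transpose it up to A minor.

B5 B4 E4 C4

C# minor to A minor up is a minor sixth, so every note moves up by that interval.
D#5 gives B5
D#4 gives B4
G#3 gives E4
E3 gives C4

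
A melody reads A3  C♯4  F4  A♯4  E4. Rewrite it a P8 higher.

A4 C#5 F5 A#5 E5

A3 to A4
C#4 to C#5
F4 to F5
A#4 to A#5
E4 to E5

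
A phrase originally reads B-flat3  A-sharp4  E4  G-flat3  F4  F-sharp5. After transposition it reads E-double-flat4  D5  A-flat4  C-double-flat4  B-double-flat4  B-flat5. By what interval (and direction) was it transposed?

up a diminished fourth

From Bb3 to Ebb4 is 4 letter names — a fourth of some quality.
Bb3 to Ebb4 is 4 semitones, which makes it a diminished fourth; the second version is higher, so the direction is up.
Checking another pair — F#5 → Bb5 — gives the same interval.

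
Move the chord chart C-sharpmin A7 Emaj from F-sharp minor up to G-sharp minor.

D#min B7 F#maj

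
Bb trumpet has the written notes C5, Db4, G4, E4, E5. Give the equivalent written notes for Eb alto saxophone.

G5 Ab4 D5 B4 B5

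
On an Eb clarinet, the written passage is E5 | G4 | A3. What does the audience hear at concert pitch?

G5 Bb4 C4

Written C4 on the Eb clarinet sounds as Eb4, a minor third higher; apply that shift to every note.
E5 to G5
G4 to Bb4
A3 to C4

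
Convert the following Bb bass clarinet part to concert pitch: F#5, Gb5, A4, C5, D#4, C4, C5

E4 Fb4 G3 Bb3 C#3 Bb2 Bb3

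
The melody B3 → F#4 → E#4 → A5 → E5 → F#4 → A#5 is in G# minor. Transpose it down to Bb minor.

From G# down to Bb is an augmented sixth; apply that to each pitch.
B3 to Db3
F#4 to Ab3
E#4 to G3
A5 to Cb5
E5 to Gb4
F#4 to Ab3
A#5 to C5

Db3 Ab3 G3 Cb5 Gb4 Ab3 C5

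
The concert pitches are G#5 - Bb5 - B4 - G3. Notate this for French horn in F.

D#6 F6 F#5 D4

The French horn in F sounds a perfect fifth below written, so the written part must be a perfect fifth above concert — transpose each note up.
G#5 becomes D#6
Bb5 becomes F6
B4 becomes F#5
G3 becomes D4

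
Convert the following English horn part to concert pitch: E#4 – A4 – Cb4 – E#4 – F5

A#3 D4 Fb3 A#3 Bb4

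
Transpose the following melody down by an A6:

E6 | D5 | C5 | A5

E6: a sixth down reaches G, and 10 semitones makes it Gb5.
D5 down an augmented sixth is Fb4.
C5: a sixth down reaches E, and 10 semitones makes it Ebb4.
An augmented sixth down from A5 gives Cb5.

Gb5 Fb4 Ebb4 Cb5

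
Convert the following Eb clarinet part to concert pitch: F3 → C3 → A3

The Eb clarinet sounds a minor third above written, so transpose each written note up a minor third.
F3 to Ab3
C3 to Eb3
A3 to C4

Ab3 Eb3 C4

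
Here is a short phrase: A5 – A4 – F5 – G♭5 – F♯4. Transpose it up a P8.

A5: an octave up reaches A, and 12 semitones makes it A6.
A4 up a perfect octave is A5.
F5: an octave up reaches F, and 12 semitones makes it F6.
Gb5 up a perfect octave is Gb6.
A perfect octave up from F#4 gives F#5.

A6 A5 F6 Gb6 F#5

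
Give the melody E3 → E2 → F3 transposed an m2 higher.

A minor second up from E3 gives F3.
E2 up a minor second is F2.
F3: a second up reaches G, and 1 semitone makes it Gb3.

F3 F2 Gb3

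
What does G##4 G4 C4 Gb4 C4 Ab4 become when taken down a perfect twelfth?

C##3 C3 F2 Cb3 F2 Db3

A perfect twelfth down from G##4 gives C##3.
G4: a twelfth down reaches C, and 19 semitones makes it C3.
C4: a twelfth down reaches F, and 19 semitones makes it F2.
Gb4: a twelfth down reaches C, and 19 semitones makes it Cb3.
C4: a twelfth down reaches F, and 19 semitones makes it F2.
Ab4: a twelfth down reaches D, and 19 semitones makes it Db3.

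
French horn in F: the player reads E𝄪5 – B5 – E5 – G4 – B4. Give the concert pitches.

A##4 E5 A4 C4 E4

The French horn in F sounds a perfect fifth below written, so transpose each written note down a perfect fifth.
E##5 becomes A##4
B5 becomes E5
E5 becomes A4
G4 becomes C4
B4 becomes E4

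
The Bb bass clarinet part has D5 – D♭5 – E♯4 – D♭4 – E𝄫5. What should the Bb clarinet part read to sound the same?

D4 Db4 E#3 Db3 Ebb4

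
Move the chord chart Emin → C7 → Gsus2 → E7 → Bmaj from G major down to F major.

G major down to F major is a major second; each chord root moves by that interval while the quality stays the same.
Emin: root E down a major second → D, giving Dmin.
C7: root C down a major second → Bb, giving Bb7.
Gsus2: root G down a major second → F, giving Fsus2.
E7: root E down a major second → D, giving D7.
Bmaj: root B down a major second → A, giving Amaj.

Dmin Bb7 Fsus2 D7 Amaj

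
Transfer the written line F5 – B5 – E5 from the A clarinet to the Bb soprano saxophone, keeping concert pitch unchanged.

First find concert pitch: the A clarinet sounds a minor third below written, so F5 B5 E5 sounds D5 G#5 C#5.
Then write for Bb soprano saxophone: it sounds a major second below written, so the part must be a major second above concert.
D5 → E5
G#5 → A#5
C#5 → D#5

E5 A#5 D#5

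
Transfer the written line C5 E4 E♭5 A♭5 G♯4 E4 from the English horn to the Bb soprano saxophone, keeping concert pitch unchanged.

G4 B3 Bb4 Eb5 D#4 B3

First find concert pitch: the English horn sounds a perfect fifth below written, so C5 E4 E♭5 A♭5 G♯4 E4 sounds F4 A3 Ab4 Db5 C#4 A3.
Then write for Bb soprano saxophone: it sounds a major second below written, so the part must be a major second above concert.
F4 → G4
A3 → B3
Ab4 → Bb4
Db5 → Eb5
C#4 → D#4
A3 → B3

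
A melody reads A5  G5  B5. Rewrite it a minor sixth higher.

F6 Eb6 G6

A5: a sixth up reaches F, and 8 semitones makes it F6.
A minor sixth up from G5 gives Eb6.
A minor sixth up from B5 gives G6.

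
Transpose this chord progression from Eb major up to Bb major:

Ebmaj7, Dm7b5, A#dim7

Eb major up to Bb major is a perfect fifth; each chord root moves by that interval while the quality stays the same.
Ebmaj7: root Eb up a perfect fifth → Bb, giving Bbmaj7.
Dm7b5: root D up a perfect fifth → A, giving Am7b5.
A#dim7: root A# up a perfect fifth → E#, giving E#dim7.

Bbmaj7 Am7b5 E#dim7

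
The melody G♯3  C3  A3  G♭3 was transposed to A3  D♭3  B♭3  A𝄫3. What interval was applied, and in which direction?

Take the first pair: G#3 → A3. G to A spans 2 letter names, so the interval is some kind of second.
G#3 to A3 is 1 semitone, which makes it a minor second; the second version is higher, so the direction is up.
Checking another pair — Gb3 → Abb3 — gives the same interval.

up a minor second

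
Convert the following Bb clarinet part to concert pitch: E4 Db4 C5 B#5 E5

D4 Cb4 Bb4 A#5 D5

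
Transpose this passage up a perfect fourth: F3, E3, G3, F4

Bb3 A3 C4 Bb4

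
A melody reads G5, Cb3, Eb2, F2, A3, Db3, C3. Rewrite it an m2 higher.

Ab5 Dbb3 Fb2 Gb2 Bb3 Ebb3 Db3

A minor second up from G5 gives Ab5.
Cb3 up a minor second is Dbb3.
A minor second up from Eb2 gives Fb2.
A minor second up from F2 gives Gb2.
A minor second up from A3 gives Bb3.
Db3 up a minor second is Ebb3.
A minor second up from C3 gives Db3.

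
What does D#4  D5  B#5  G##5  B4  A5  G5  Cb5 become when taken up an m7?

C#5 C6 A#6 F##6 A5 G6 F6 Bbb5

D#4 up a minor seventh is C#5.
A minor seventh up from D5 gives C6.
A minor seventh up from B#5 gives A#6.
A minor seventh up from G##5 gives F##6.
A minor seventh up from B4 gives A5.
A5 up a minor seventh is G6.
G5: a seventh up reaches F, and 10 semitones makes it F6.
A minor seventh up from Cb5 gives Bbb5.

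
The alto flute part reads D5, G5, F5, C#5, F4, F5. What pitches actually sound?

A4 D5 C5 G#4 C4 C5

The alto flute sounds a perfect fourth below written, so transpose each written note down a perfect fourth.
D5 gives A4
G5 gives D5
F5 gives C5
C#5 gives G#4
F4 gives C4
F5 gives C5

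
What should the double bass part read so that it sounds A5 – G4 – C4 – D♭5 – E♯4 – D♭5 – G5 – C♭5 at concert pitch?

A6 G5 C5 Db6 E#5 Db6 G6 Cb6

The double bass sounds a perfect octave below written, so the written part must be a perfect octave above concert — transpose each note up.
A5 → A6
G4 → G5
C4 → C5
Db5 → Db6
E#4 → E#5
Db5 → Db6
G5 → G6
Cb5 → Cb6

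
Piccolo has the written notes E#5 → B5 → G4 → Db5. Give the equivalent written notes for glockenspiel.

E#4 B4 G3 Db4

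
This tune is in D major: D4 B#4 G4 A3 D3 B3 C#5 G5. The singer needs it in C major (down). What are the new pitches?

From D down to C is a major second; apply that to each pitch.
D4 becomes C4
B#4 becomes A#4
G4 becomes F4
A3 becomes G3
D3 becomes C3
B3 becomes A3
C#5 becomes B4
G5 becomes F5

C4 A#4 F4 G3 C3 A3 B4 F5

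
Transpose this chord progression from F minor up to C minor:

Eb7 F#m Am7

F minor up to C minor is a perfect fifth; each chord root moves by that interval while the quality stays the same.
Eb7: root Eb up a perfect fifth → Bb, giving Bb7.
F#m: root F# up a perfect fifth → C#, giving C#m.
Am7: root A up a perfect fifth → E, giving Em7.

Bb7 C#m Em7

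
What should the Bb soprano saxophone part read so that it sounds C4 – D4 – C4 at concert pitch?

The Bb soprano saxophone sounds a major second below written, so the written part must be a major second above concert — transpose each note up.
C4 to D4
D4 to E4
C4 to D4

D4 E4 D4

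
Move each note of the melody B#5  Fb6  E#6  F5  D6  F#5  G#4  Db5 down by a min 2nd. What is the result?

A##5 Eb6 D##6 E5 C#6 E#5 F##4 C5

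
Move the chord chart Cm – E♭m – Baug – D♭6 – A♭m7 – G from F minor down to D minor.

Am Cm G#aug Bb6 Fm7 E

F minor down to D minor is a minor third; each chord root moves by that interval while the quality stays the same.
Cm: root C down a minor third → A, giving Am.
E♭m: root E♭ down a minor third → C, giving Cm.
Baug: root B down a minor third → G#, giving G#aug.
D♭6: root D♭ down a minor third → Bb, giving Bb6.
A♭m7: root A♭ down a minor third → F, giving Fm7.
G: root G down a minor third → E, giving E.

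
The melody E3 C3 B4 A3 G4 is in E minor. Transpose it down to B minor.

B2 G2 F#4 E3 D4

From E down to B is a perfect fourth; apply that to each pitch.
E3 becomes B2
C3 becomes G2
B4 becomes F#4
A3 becomes E3
G4 becomes D4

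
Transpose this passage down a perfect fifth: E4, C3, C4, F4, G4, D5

A3 F2 F3 Bb3 C4 G4

E4 → A3
C3 → F2
C4 → F3
F4 → Bb3
G4 → C4
D5 → G4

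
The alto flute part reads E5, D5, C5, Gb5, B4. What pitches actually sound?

The alto flute sounds a perfect fourth below written, so transpose each written note down a perfect fourth.
E5 gives B4
D5 gives A4
C5 gives G4
Gb5 gives Db5
B4 gives F#4

B4 A4 G4 Db5 F#4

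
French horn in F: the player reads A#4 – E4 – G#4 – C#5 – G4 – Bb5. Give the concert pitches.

D#4 A3 C#4 F#4 C4 Eb5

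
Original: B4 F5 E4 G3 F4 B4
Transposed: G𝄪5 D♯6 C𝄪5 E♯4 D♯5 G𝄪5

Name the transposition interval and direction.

up an augmented sixth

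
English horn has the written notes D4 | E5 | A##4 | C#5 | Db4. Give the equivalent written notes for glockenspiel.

G1 A2 D##2 F#2 Gb1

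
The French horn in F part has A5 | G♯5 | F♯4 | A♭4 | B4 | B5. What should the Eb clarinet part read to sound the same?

First find concert pitch: the French horn in F sounds a perfect fifth below written, so A5 G♯5 F♯4 A♭4 B4 B5 sounds D5 C#5 B3 Db4 E4 E5.
Then write for Eb clarinet: it sounds a minor third above written, so the part must be a minor third below concert.
D5 → B4
C#5 → A#4
B3 → G#3
Db4 → Bb3
E4 → C#4
E5 → C#5

B4 A#4 G#3 Bb3 C#4 C#5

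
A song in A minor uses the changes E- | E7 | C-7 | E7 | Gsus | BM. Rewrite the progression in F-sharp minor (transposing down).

C#- C#7 A-7 C#7 Esus G#M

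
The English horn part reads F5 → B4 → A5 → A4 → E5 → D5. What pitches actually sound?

The English horn sounds a perfect fifth below written, so transpose each written note down a perfect fifth.
F5 to Bb4
B4 to E4
A5 to D5
A4 to D4
E5 to A4
D5 to G4

Bb4 E4 D5 D4 A4 G4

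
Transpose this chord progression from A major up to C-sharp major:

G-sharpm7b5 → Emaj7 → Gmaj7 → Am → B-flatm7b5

A major up to C-sharp major is a major third; each chord root moves by that interval while the quality stays the same.
G-sharpm7b5: root G-sharp up a major third → B#, giving B#m7b5.
Emaj7: root E up a major third → G#, giving G#maj7.
Gmaj7: root G up a major third → B, giving Bmaj7.
Am: root A up a major third → C#, giving C#m.
B-flatm7b5: root B-flat up a major third → D, giving Dm7b5.

B#m7b5 G#maj7 Bmaj7 C#m Dm7b5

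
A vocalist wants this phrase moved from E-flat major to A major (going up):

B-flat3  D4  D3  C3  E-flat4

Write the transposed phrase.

E4 G#4 G#3 F#3 A4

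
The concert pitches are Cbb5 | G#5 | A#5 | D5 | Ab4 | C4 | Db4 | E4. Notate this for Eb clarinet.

The Eb clarinet sounds a minor third above written, so the written part must be a minor third below concert — transpose each note down.
Cbb5 to Abb4
G#5 to E#5
A#5 to F##5
D5 to B4
Ab4 to F4
C4 to A3
Db4 to Bb3
E4 to C#4

Abb4 E#5 F##5 B4 F4 A3 Bb3 C#4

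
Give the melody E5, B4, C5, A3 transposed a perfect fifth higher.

B5 F#5 G5 E4

E5 up a perfect fifth is B5.
B4: a fifth up reaches F, and 7 semitones makes it F#5.
C5: a fifth up reaches G, and 7 semitones makes it G5.
A3 up a perfect fifth is E4.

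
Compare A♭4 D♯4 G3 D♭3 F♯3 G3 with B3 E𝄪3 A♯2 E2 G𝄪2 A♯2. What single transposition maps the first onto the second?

down a diminished seventh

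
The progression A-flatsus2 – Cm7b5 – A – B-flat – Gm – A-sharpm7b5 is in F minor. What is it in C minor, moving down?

Ebsus2 Gm7b5 E F Dm E#m7b5

F minor down to C minor is a perfect fourth; each chord root moves by that interval while the quality stays the same.
A-flatsus2: root A-flat down a perfect fourth → Eb, giving Ebsus2.
Cm7b5: root C down a perfect fourth → G, giving Gm7b5.
A: root A down a perfect fourth → E, giving E.
B-flat: root B-flat down a perfect fourth → F, giving F.
Gm: root G down a perfect fourth → D, giving Dm.
A-sharpm7b5: root A-sharp down a perfect fourth → E#, giving E#m7b5.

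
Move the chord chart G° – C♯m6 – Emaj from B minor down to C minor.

B minor down to C minor is a major seventh; each chord root moves by that interval while the quality stays the same.
G°: root G down a major seventh → Ab, giving Ab°.
C♯m6: root C♯ down a major seventh → D, giving Dm6.
Emaj: root E down a major seventh → F, giving Fmaj.

Ab° Dm6 Fmaj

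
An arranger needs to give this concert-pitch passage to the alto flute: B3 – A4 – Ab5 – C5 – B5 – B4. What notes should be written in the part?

E4 D5 Db6 F5 E6 E5

The alto flute sounds a perfect fourth below written, so the written part must be a perfect fourth above concert — transpose each note up.
B3 -> E4
A4 -> D5
Ab5 -> Db6
C5 -> F5
B5 -> E6
B4 -> E5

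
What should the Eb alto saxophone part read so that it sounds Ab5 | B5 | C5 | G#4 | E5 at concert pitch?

F6 G#6 A5 E#5 C#6

Written C4 sounds as Eb3 on the Eb alto saxophone, so concert pitches are written a major sixth up.
Ab5 → F6
B5 → G#6
C5 → A5
G#4 → E#5
E5 → C#6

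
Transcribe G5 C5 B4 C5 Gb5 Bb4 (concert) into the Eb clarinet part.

The Eb clarinet sounds a minor third above written, so the written part must be a minor third below concert — transpose each note down.
G5 → E5
C5 → A4
B4 → G#4
C5 → A4
Gb5 → Eb5
Bb4 → G4

E5 A4 G#4 A4 Eb5 G4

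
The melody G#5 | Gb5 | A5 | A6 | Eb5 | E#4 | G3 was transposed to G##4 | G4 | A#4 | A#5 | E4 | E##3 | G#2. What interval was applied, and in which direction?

down a diminished octave

From G#5 to G##4 is 8 letter names — an octave of some quality.
G##4 to G#5 is 11 semitones, which makes it a diminished octave; the second version is lower, so the direction is down.
Checking another pair — G3 → G#2 — gives the same interval.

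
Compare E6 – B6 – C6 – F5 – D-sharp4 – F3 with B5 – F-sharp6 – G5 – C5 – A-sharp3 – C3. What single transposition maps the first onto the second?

down a perfect fourth

Take the first pair: E6 → B5. E to B spans 4 letter names, so the interval is some kind of fourth.
B5 to E6 is 5 semitones, which makes it a perfect fourth; the second version is lower, so the direction is down.
Checking another pair — F3 → C3 — gives the same interval.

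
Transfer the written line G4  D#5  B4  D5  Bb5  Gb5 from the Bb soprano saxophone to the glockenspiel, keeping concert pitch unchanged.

First find concert pitch: the Bb soprano saxophone sounds a major second below written, so G4 D#5 B4 D5 Bb5 Gb5 sounds F4 C#5 A4 C5 Ab5 Fb5.
Then write for glockenspiel: it sounds a perfect fifteenth above written, so the part must be a perfect fifteenth below concert.
F4 → F2
C#5 → C#3
A4 → A2
C5 → C3
Ab5 → Ab3
Fb5 → Fb3

F2 C#3 A2 C3 Ab3 Fb3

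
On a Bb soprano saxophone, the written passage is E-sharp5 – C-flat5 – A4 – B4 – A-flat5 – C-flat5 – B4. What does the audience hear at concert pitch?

The Bb soprano saxophone sounds a major second below written, so transpose each written note down a major second.
E#5 -> D#5
Cb5 -> Bbb4
A4 -> G4
B4 -> A4
Ab5 -> Gb5
Cb5 -> Bbb4
B4 -> A4

D#5 Bbb4 G4 A4 Gb5 Bbb4 A4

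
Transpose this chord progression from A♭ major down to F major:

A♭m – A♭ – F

Fm F D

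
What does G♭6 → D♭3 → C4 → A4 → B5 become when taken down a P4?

Gb6 becomes Db6
Db3 becomes Ab2
C4 becomes G3
A4 becomes E4
B5 becomes F#5

Db6 Ab2 G3 E4 F#5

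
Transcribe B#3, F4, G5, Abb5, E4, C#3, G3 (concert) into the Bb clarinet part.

C##4 G4 A5 Bbb5 F#4 D#3 A3

The Bb clarinet sounds a major second below written, so the written part must be a major second above concert — transpose each note up.
B#3 becomes C##4
F4 becomes G4
G5 becomes A5
Abb5 becomes Bbb5
E4 becomes F#4
C#3 becomes D#3
G3 becomes A3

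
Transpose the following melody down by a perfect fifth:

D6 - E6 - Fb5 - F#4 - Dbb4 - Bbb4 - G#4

D6 → G5
E6 → A5
Fb5 → Bbb4
F#4 → B3
Dbb4 → Gbb3
Bbb4 → Ebb4
G#4 → C#4

G5 A5 Bbb4 B3 Gbb3 Ebb4 C#4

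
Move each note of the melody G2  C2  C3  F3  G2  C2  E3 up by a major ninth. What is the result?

A3 D3 D4 G4 A3 D3 F#4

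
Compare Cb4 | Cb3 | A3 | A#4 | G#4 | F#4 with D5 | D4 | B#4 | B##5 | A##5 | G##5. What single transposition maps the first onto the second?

From Cb4 to D5 is 9 letter names — a ninth of some quality.
Cb4 to D5 is 15 semitones, which makes it an augmented ninth; the second version is higher, so the direction is up.
Checking another pair — F#4 → G##5 — gives the same interval.

up an augmented ninth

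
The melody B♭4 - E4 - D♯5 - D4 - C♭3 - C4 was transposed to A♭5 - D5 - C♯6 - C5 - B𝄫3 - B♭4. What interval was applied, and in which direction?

up a minor seventh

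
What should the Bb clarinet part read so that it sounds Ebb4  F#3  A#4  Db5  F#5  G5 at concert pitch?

Fb4 G#3 B#4 Eb5 G#5 A5

Written C4 sounds as Bb3 on the Bb clarinet, so concert pitches are written a major second up.
Ebb4 -> Fb4
F#3 -> G#3
A#4 -> B#4
Db5 -> Eb5
F#5 -> G#5
G5 -> A5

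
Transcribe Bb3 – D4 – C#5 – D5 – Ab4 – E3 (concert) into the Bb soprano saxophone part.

C4 E4 D#5 E5 Bb4 F#3

The Bb soprano saxophone sounds a major second below written, so the written part must be a major second above concert — transpose each note up.
Bb3 becomes C4
D4 becomes E4
C#5 becomes D#5
D5 becomes E5
Ab4 becomes Bb4
E3 becomes F#3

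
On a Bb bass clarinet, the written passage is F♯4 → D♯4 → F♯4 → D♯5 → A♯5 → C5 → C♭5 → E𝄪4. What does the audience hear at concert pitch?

E3 C#3 E3 C#4 G#4 Bb3 Bbb3 D##3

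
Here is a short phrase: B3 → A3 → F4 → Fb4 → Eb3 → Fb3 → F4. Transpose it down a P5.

B3 -> E3
A3 -> D3
F4 -> Bb3
Fb4 -> Bbb3
Eb3 -> Ab2
Fb3 -> Bbb2
F4 -> Bb3

E3 D3 Bb3 Bbb3 Ab2 Bbb2 Bb3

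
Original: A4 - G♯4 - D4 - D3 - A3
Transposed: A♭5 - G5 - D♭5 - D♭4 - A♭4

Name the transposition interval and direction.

up a diminished octave

Take the first pair: A4 → Ab5. A to A spans 8 letter names, so the interval is some kind of octave.
A4 to Ab5 is 11 semitones, which makes it a diminished octave; the second version is higher, so the direction is up.
Checking another pair — A3 → Ab4 — gives the same interval.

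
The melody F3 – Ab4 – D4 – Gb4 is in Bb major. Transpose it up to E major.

Bb major to E major up is an augmented fourth, so every note moves up by that interval.
F3 becomes B3
Ab4 becomes D5
D4 becomes G#4
Gb4 becomes C5

B3 D5 G#4 C5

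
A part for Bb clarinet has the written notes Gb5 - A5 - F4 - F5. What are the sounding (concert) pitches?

Fb5 G5 Eb4 Eb5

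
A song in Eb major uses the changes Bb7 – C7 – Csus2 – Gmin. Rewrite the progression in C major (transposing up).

G7 A7 Asus2 Emin

Eb major up to C major is a major sixth; each chord root moves by that interval while the quality stays the same.
Bb7: root Bb up a major sixth → G, giving G7.
C7: root C up a major sixth → A, giving A7.
Csus2: root C up a major sixth → A, giving Asus2.
Gmin: root G up a major sixth → E, giving Emin.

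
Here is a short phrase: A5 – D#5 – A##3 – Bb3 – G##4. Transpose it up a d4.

Db6 G5 D#4 Ebb4 C#5

A5 becomes Db6
D#5 becomes G5
A##3 becomes D#4
Bb3 becomes Ebb4
G##4 becomes C#5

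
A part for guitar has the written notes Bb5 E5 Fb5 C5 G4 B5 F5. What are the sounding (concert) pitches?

Written C4 on the guitar sounds as C3, a perfect octave lower; apply that shift to every note.
Bb5 to Bb4
E5 to E4
Fb5 to Fb4
C5 to C4
G4 to G3
B5 to B4
F5 to F4

Bb4 E4 Fb4 C4 G3 B4 F4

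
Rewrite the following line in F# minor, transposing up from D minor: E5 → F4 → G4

G#5 A4 B4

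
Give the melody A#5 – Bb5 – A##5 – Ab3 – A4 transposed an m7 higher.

A#5 → G#6
Bb5 → Ab6
A##5 → G##6
Ab3 → Gb4
A4 → G5

G#6 Ab6 G##6 Gb4 G5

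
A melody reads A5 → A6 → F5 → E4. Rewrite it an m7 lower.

B4 B5 G4 F#3

A5 -> B4
A6 -> B5
F5 -> G4
E4 -> F#3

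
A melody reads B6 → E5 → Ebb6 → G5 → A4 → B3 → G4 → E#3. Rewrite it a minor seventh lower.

C#6 F#4 Fb5 A4 B3 C#3 A3 F##2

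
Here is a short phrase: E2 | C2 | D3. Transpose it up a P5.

B2 G2 A3

E2 up a perfect fifth is B2.
C2 up a perfect fifth is G2.
D3 up a perfect fifth is A3.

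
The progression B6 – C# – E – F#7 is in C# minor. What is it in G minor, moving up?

F6 G Bb C7

C# minor up to G minor is a diminished fifth; each chord root moves by that interval while the quality stays the same.
B6: root B up a diminished fifth → F, giving F6.
C#: root C# up a diminished fifth → G, giving G.
E: root E up a diminished fifth → Bb, giving Bb.
F#7: root F# up a diminished fifth → C, giving C7.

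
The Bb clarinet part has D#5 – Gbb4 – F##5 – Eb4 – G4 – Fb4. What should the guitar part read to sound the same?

First find concert pitch: the Bb clarinet sounds a major second below written, so D#5 Gbb4 F##5 Eb4 G4 Fb4 sounds C#5 Fbb4 E#5 Db4 F4 Ebb4.
Then write for guitar: it sounds a perfect octave below written, so the part must be a perfect octave above concert.
C#5 → C#6
Fbb4 → Fbb5
E#5 → E#6
Db4 → Db5
F4 → F5
Ebb4 → Ebb5

C#6 Fbb5 E#6 Db5 F5 Ebb5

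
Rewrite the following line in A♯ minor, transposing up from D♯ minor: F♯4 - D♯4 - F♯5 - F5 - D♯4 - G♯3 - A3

C#5 A#4 C#6 C6 A#4 D#4 E4

From D♯ up to A♯ is a perfect fifth; apply that to each pitch.
F#4 becomes C#5
D#4 becomes A#4
F#5 becomes C#6
F5 becomes C6
D#4 becomes A#4
G#3 becomes D#4
A3 becomes E4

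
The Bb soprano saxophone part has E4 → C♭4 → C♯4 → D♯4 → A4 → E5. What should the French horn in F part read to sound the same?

A4 Fb4 F#4 G#4 D5 A5

First find concert pitch: the Bb soprano saxophone sounds a major second below written, so E4 C♭4 C♯4 D♯4 A4 E5 sounds D4 Bbb3 B3 C#4 G4 D5.
Then write for French horn in F: it sounds a perfect fifth below written, so the part must be a perfect fifth above concert.
D4 → A4
Bbb3 → Fb4
B3 → F#4
C#4 → G#4
G4 → D5
D5 → A5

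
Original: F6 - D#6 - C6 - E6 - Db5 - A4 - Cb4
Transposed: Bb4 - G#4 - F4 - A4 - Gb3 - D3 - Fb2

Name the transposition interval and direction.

From F6 to Bb4 is 12 letter names — a twelfth of some quality.
Bb4 to F6 is 19 semitones, which makes it a perfect twelfth; the second version is lower, so the direction is down.
Checking another pair — Cb4 → Fb2 — gives the same interval.

down a perfect twelfth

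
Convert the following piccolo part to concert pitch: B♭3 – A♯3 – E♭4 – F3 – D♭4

Bb4 A#4 Eb5 F4 Db5

The piccolo sounds a perfect octave above written, so transpose each written note up a perfect octave.
Bb3 becomes Bb4
A#3 becomes A#4
Eb4 becomes Eb5
F3 becomes F4
Db4 becomes Db5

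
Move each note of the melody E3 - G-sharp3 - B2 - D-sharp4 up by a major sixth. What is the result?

C#4 E#4 G#3 B#4

E3 → C#4
G#3 → E#4
B2 → G#3
D#4 → B#4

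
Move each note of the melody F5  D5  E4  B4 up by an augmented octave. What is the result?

F#6 D#6 E#5 B#5

An augmented octave up from F5 gives F#6.
D5 up an augmented octave is D#6.
E4: an octave up reaches E, and 13 semitones makes it E#5.
An augmented octave up from B4 gives B#5.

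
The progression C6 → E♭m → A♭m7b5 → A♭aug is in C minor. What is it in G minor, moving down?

C minor down to G minor is a perfect fourth; each chord root moves by that interval while the quality stays the same.
C6: root C down a perfect fourth → G, giving G6.
E♭m: root E♭ down a perfect fourth → Bb, giving Bbm.
A♭m7b5: root A♭ down a perfect fourth → Eb, giving Ebm7b5.
A♭aug: root A♭ down a perfect fourth → Eb, giving Ebaug.

G6 Bbm Ebm7b5 Ebaug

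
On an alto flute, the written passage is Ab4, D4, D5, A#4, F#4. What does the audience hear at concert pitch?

Eb4 A3 A4 E#4 C#4

The alto flute sounds a perfect fourth below written, so transpose each written note down a perfect fourth.
Ab4 → Eb4
D4 → A3
D5 → A4
A#4 → E#4
F#4 → C#4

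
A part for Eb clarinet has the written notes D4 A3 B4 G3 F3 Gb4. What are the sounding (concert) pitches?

Written C4 on the Eb clarinet sounds as Eb4, a minor third higher; apply that shift to every note.
D4 to F4
A3 to C4
B4 to D5
G3 to Bb3
F3 to Ab3
Gb4 to Bbb4

F4 C4 D5 Bb3 Ab3 Bbb4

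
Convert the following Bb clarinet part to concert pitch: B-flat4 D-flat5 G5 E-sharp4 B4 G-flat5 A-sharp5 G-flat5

The Bb clarinet sounds a major second below written, so transpose each written note down a major second.
Bb4 gives Ab4
Db5 gives Cb5
G5 gives F5
E#4 gives D#4
B4 gives A4
Gb5 gives Fb5
A#5 gives G#5
Gb5 gives Fb5

Ab4 Cb5 F5 D#4 A4 Fb5 G#5 Fb5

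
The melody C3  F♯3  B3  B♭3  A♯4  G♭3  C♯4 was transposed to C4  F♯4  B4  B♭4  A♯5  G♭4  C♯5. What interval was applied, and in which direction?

up a perfect octave

Take the first pair: C3 → C4. C to C spans 8 letter names, so the interval is some kind of octave.
C3 to C4 is 12 semitones, which makes it a perfect octave; the second version is higher, so the direction is up.
Checking another pair — C#4 → C#5 — gives the same interval.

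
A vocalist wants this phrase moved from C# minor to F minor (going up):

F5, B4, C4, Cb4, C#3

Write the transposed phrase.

Bbb5 Eb5 Fb4 Fbb4 F3

C# minor to F minor up is a diminished fourth, so every note moves up by that interval.
F5 to Bbb5
B4 to Eb5
C4 to Fb4
Cb4 to Fbb4
C#3 to F3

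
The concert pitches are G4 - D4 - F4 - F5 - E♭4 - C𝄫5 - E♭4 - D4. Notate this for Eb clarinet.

E4 B3 D4 D5 C4 Abb4 C4 B3

Written C4 sounds as Eb4 on the Eb clarinet, so concert pitches are written a minor third down.
G4 becomes E4
D4 becomes B3
F4 becomes D4
F5 becomes D5
Eb4 becomes C4
Cbb5 becomes Abb4
Eb4 becomes C4
D4 becomes B3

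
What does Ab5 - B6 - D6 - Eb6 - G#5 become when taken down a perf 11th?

A perfect eleventh down from Ab5 gives Eb4.
B6: an eleventh down reaches F, and 17 semitones makes it F#5.
D6: an eleventh down reaches A, and 17 semitones makes it A4.
Eb6: an eleventh down reaches B, and 17 semitones makes it Bb4.
G#5: an eleventh down reaches D, and 17 semitones makes it D#4.

Eb4 F#5 A4 Bb4 D#4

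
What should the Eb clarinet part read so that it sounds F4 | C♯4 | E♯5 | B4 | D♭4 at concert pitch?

D4 A#3 C##5 G#4 Bb3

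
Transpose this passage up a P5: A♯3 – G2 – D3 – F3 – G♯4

E#4 D3 A3 C4 D#5

A#3 up a perfect fifth is E#4.
G2: a fifth up reaches D, and 7 semitones makes it D3.
A perfect fifth up from D3 gives A3.
F3: a fifth up reaches C, and 7 semitones makes it C4.
G#4: a fifth up reaches D, and 7 semitones makes it D#5.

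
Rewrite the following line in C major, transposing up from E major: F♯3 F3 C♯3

D4 Db4 A3

From E up to C is a minor sixth; apply that to each pitch.
F#3 -> D4
F3 -> Db4
C#3 -> A3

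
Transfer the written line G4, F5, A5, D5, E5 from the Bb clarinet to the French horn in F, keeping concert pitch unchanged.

C5 Bb5 D6 G5 A5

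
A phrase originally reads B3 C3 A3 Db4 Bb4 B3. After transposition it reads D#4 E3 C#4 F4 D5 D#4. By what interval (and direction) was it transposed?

up a major third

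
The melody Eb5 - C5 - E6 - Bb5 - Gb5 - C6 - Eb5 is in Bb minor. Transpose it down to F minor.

From Bb down to F is a perfect fourth; apply that to each pitch.
Eb5 -> Bb4
C5 -> G4
E6 -> B5
Bb5 -> F5
Gb5 -> Db5
C6 -> G5
Eb5 -> Bb4

Bb4 G4 B5 F5 Db5 G5 Bb4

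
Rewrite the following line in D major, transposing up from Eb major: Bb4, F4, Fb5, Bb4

Eb major to D major up is a major seventh, so every note moves up by that interval.
Bb4 to A5
F4 to E5
Fb5 to Eb6
Bb4 to A5

A5 E5 Eb6 A5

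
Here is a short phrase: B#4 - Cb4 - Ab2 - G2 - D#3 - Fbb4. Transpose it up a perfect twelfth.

F##6 Gb5 Eb4 D4 A#4 Cbb6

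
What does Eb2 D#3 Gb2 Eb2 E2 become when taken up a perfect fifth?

Bb2 A#3 Db3 Bb2 B2

A perfect fifth up from Eb2 gives Bb2.
D#3: a fifth up reaches A, and 7 semitones makes it A#3.
A perfect fifth up from Gb2 gives Db3.
Eb2 up a perfect fifth is Bb2.
E2: a fifth up reaches B, and 7 semitones makes it B2.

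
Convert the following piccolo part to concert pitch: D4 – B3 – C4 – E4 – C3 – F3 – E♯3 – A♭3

D5 B4 C5 E5 C4 F4 E#4 Ab4

The piccolo sounds a perfect octave above written, so transpose each written note up a perfect octave.
D4 gives D5
B3 gives B4
C4 gives C5
E4 gives E5
C3 gives C4
F3 gives F4
E#3 gives E#4
Ab3 gives Ab4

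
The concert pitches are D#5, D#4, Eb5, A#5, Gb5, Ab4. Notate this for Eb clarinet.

B#4 B#3 C5 F##5 Eb5 F4

The Eb clarinet sounds a minor third above written, so the written part must be a minor third below concert — transpose each note down.
D#5 to B#4
D#4 to B#3
Eb5 to C5
A#5 to F##5
Gb5 to Eb5
Ab4 to F4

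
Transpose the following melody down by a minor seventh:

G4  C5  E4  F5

A minor seventh down from G4 gives A3.
A minor seventh down from C5 gives D4.
E4 down a minor seventh is F#3.
F5 down a minor seventh is G4.

A3 D4 F#3 G4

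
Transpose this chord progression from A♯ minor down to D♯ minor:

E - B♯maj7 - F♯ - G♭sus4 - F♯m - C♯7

A♯ minor down to D♯ minor is a perfect fifth; each chord root moves by that interval while the quality stays the same.
E: root E down a perfect fifth → A, giving A.
B♯maj7: root B♯ down a perfect fifth → E#, giving E#maj7.
F♯: root F♯ down a perfect fifth → B, giving B.
G♭sus4: root G♭ down a perfect fifth → Cb, giving Cbsus4.
F♯m: root F♯ down a perfect fifth → B, giving Bm.
C♯7: root C♯ down a perfect fifth → F#, giving F#7.

A E#maj7 B Cbsus4 Bm F#7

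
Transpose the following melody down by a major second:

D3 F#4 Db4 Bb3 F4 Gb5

D3: a second down reaches C, and 2 semitones makes it C3.
F#4: a second down reaches E, and 2 semitones makes it E4.
Db4: a second down reaches C, and 2 semitones makes it Cb4.
A major second down from Bb3 gives Ab3.
F4 down a major second is Eb4.
Gb5 down a major second is Fb5.

C3 E4 Cb4 Ab3 Eb4 Fb5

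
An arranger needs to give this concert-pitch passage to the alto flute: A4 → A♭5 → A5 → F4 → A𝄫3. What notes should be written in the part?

D5 Db6 D6 Bb4 Dbb4

The alto flute sounds a perfect fourth below written, so the written part must be a perfect fourth above concert — transpose each note up.
A4 -> D5
Ab5 -> Db6
A5 -> D6
F4 -> Bb4
Abb3 -> Dbb4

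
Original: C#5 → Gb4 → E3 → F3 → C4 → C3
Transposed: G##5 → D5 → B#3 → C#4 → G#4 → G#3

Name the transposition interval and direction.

up an augmented fifth

Take the first pair: C#5 → G##5. C to G spans 5 letter names, so the interval is some kind of fifth.
C#5 to G##5 is 8 semitones, which makes it an augmented fifth; the second version is higher, so the direction is up.
Checking another pair — C3 → G#3 — gives the same interval.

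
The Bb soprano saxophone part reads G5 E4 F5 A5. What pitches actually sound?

Written C4 on the Bb soprano saxophone sounds as Bb3, a major second lower; apply that shift to every note.
G5 → F5
E4 → D4
F5 → Eb5
A5 → G5

F5 D4 Eb5 G5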